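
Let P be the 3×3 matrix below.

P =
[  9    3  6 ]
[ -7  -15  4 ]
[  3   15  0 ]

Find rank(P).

3

Row reduce to echelon form.
R2 ← R2 + (7/9)·R1: [0, -38/3, 26/3]
R3 ← R3 − (1/3)·R1: [0, 14, -2]
R3 ← R3 + (21/19)·R2: [0, 0, 144/19]
Echelon form has 3 nonzero rows, so rank(P) = 3.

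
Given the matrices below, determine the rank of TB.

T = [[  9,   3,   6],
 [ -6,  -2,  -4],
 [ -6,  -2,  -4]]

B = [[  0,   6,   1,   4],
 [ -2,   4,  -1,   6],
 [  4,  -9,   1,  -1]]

First compute TB:
[[ 18,  12,  12,  48],
 [-12,  -8,  -8, -32],
 [-12,  -8,  -8, -32]]
Now row reduce the product.
R2 ← R2 + (2/3)·R1: [0, 0, 0, 0]
R3 ← R3 + (2/3)·R1: [0, 0, 0, 0]
1 nonzero row, so rank(TB) = 1.

1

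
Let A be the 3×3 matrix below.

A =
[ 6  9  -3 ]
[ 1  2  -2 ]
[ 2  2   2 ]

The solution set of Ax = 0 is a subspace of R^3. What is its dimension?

1

Row reduce to echelon form.
R2 ← R2 − (1/6)·R1: [0, 1/2, -3/2]
R3 ← R3 − (1/3)·R1: [0, -1, 3]
R3 ← R3 + (2)·R2: [0, 0, 0]
2 nonzero rows, so rank(A) = 2.
A has 3 columns; by rank–nullity, nullity = 3 − 2 = 1.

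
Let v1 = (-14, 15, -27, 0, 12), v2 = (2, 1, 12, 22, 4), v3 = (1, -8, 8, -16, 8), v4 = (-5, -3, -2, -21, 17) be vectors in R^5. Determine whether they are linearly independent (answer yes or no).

Form the matrix with these vectors as rows and row reduce.
R2 ← R2 + (1/7)·R1: [0, 22/7, 57/7, 22, 40/7]
R3 ← R3 + (1/14)·R1: [0, -97/14, 85/14, -16, 62/7]
R4 ← R4 − (5/14)·R1: [0, -117/14, 107/14, -21, 89/7]
R3 ← R3 + (97/44)·R2: [0, 0, 1057/44, 65/2, 236/11]
R4 ← R4 + (117/44)·R2: [0, 0, 1289/44, 75/2, 307/11]
R4 ← R4 − (1289/1057)·R3: [0, 0, 0, -2255/1057, 1845/1057]
4 nonzero rows, so the 4 vectors span a space of dimension 4.
Since 4 = 4, the vectors are linearly independent.

yes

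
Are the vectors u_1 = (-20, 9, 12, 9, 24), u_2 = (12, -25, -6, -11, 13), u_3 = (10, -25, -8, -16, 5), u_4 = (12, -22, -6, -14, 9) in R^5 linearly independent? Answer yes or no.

yes

Form the matrix with these vectors as rows and row reduce.
R2 ← R2 + (3/5)·R1: [0, -98/5, 6/5, -28/5, 137/5]
R3 ← R3 + (1/2)·R1: [0, -41/2, -2, -23/2, 17]
R4 ← R4 + (3/5)·R1: [0, -83/5, 6/5, -43/5, 117/5]
R3 ← R3 − (205/196)·R2: [0, 0, -319/98, -79/14, -2285/196]
R4 ← R4 − (83/98)·R2: [0, 0, 9/49, -27/7, 19/98]
R4 ← R4 + (18/319)·R3: [0, 0, 0, -1332/319, -148/319]
4 nonzero rows, so the 4 vectors span a space of dimension 4.
Since 4 = 4, the vectors are linearly independent.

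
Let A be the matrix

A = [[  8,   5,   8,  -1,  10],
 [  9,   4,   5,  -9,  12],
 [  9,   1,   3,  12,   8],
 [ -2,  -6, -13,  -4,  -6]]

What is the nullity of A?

1

Row reduce to echelon form.
R2 ← R2 − (9/8)·R1: [0, -13/8, -4, -63/8, 3/4]
R3 ← R3 − (9/8)·R1: [0, -37/8, -6, 105/8, -13/4]
R4 ← R4 + (1/4)·R1: [0, -19/4, -11, -17/4, -7/2]
R3 ← R3 − (37/13)·R2: [0, 0, 70/13, 462/13, -70/13]
R4 ← R4 − (38/13)·R2: [0, 0, 9/13, 244/13, -74/13]
R4 ← R4 − (9/70)·R3: [0, 0, 0, 71/5, -5]
4 nonzero rows, so rank(A) = 4.
A has 5 columns; by rank–nullity, nullity = 5 − 4 = 1.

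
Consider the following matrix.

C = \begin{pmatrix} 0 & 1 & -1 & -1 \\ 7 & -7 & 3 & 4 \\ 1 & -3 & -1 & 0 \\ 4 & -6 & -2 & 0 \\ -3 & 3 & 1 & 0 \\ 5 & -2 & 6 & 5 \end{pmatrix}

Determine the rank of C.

3

Row reduce to echelon form.
Swap R1 ↔ R2
R3 ← R3 − (1/7)·R1: [0, -2, -10/7, -4/7]
R4 ← R4 − (4/7)·R1: [0, -2, -26/7, -16/7]
R5 ← R5 + (3/7)·R1: [0, 0, 16/7, 12/7]
R6 ← R6 − (5/7)·R1: [0, 3, 27/7, 15/7]
R3 ← R3 + (2)·R2: [0, 0, -24/7, -18/7]
R4 ← R4 + (2)·R2: [0, 0, -40/7, -30/7]
R6 ← R6 − (3)·R2: [0, 0, 48/7, 36/7]
R4 ← R4 − (5/3)·R3: [0, 0, 0, 0]
R5 ← R5 + (2/3)·R3: [0, 0, 0, 0]
R6 ← R6 + (2)·R3: [0, 0, 0, 0]
Echelon form has 3 nonzero rows, so rank(C) = 3.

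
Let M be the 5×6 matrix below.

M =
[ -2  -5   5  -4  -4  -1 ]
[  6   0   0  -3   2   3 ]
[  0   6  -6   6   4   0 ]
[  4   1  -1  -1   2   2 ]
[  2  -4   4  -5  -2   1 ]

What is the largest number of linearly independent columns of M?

2

Row reduce to echelon form.
R2 ← R2 + (3)·R1: [0, -15, 15, -15, -10, 0]
R4 ← R4 + (2)·R1: [0, -9, 9, -9, -6, 0]
R5 ← R5 + R1: [0, -9, 9, -9, -6, 0]
R3 ← R3 + (2/5)·R2: [0, 0, 0, 0, 0, 0]
R4 ← R4 − (3/5)·R2: [0, 0, 0, 0, 0, 0]
R5 ← R5 − (3/5)·R2: [0, 0, 0, 0, 0, 0]
Echelon form has 2 nonzero rows, so rank(M) = 2.
The rank gives the maximum number of linearly independent columns: 2.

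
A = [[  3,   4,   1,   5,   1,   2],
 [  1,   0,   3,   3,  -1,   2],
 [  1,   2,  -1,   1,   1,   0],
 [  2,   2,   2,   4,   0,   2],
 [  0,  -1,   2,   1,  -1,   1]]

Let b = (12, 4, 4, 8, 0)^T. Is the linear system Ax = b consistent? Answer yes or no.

Row reduce the augmented matrix [A | b].
R2 ← R2 − (1/3)·R1: [0, -4/3, 8/3, 4/3, -4/3, 4/3, 0]
R3 ← R3 − (1/3)·R1: [0, 2/3, -4/3, -2/3, 2/3, -2/3, 0]
R4 ← R4 − (2/3)·R1: [0, -2/3, 4/3, 2/3, -2/3, 2/3, 0]
R3 ← R3 + (1/2)·R2: [0, 0, 0, 0, 0, 0, 0]
R4 ← R4 − (1/2)·R2: [0, 0, 0, 0, 0, 0, 0]
R5 ← R5 − (3/4)·R2: [0, 0, 0, 0, 0, 0, 0]
The echelon form has 2 nonzero rows, and every pivot lies in the first 6 columns, so rank(A) = rank([A|b]) = 2.
The system is consistent.

yes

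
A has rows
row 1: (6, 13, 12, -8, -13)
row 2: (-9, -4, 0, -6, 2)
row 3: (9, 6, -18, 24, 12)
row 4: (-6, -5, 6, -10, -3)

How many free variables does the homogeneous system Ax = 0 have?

Row reduce to echelon form.
R2 ← R2 + (3/2)·R1: [0, 31/2, 18, -18, -35/2]
R3 ← R3 − (3/2)·R1: [0, -27/2, -36, 36, 63/2]
R4 ← R4 + R1: [0, 8, 18, -18, -16]
R3 ← R3 + (27/31)·R2: [0, 0, -630/31, 630/31, 504/31]
R4 ← R4 − (16/31)·R2: [0, 0, 270/31, -270/31, -216/31]
R4 ← R4 + (3/7)·R3: [0, 0, 0, 0, 0]
3 nonzero rows, so rank(A) = 3.
A has 5 columns; by rank–nullity, nullity = 5 − 3 = 2.

2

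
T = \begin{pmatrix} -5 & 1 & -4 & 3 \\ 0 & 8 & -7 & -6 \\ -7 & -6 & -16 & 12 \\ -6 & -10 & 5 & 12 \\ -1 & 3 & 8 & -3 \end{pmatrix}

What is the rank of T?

3

Row reduce to echelon form.
R3 ← R3 − (7/5)·R1: [0, -37/5, -52/5, 39/5]
R4 ← R4 − (6/5)·R1: [0, -56/5, 49/5, 42/5]
R5 ← R5 − (1/5)·R1: [0, 14/5, 44/5, -18/5]
R3 ← R3 + (37/40)·R2: [0, 0, -135/8, 9/4]
R4 ← R4 + (7/5)·R2: [0, 0, 0, 0]
R5 ← R5 − (7/20)·R2: [0, 0, 45/4, -3/2]
R5 ← R5 + (2/3)·R3: [0, 0, 0, 0]
Echelon form has 3 nonzero rows, so rank(T) = 3.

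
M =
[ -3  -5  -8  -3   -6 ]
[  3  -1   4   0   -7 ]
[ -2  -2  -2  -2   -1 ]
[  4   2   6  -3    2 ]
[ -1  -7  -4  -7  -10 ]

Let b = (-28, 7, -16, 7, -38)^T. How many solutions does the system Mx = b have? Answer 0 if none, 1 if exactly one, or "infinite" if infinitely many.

1

Row reduce the augmented matrix [M | b].
R2 ← R2 + R1: [0, -6, -4, -3, -13, -21]
R3 ← R3 − (2/3)·R1: [0, 4/3, 10/3, 0, 3, 8/3]
R4 ← R4 + (4/3)·R1: [0, -14/3, -14/3, -7, -6, -91/3]
R5 ← R5 − (1/3)·R1: [0, -16/3, -4/3, -6, -8, -86/3]
R3 ← R3 + (2/9)·R2: [0, 0, 22/9, -2/3, 1/9, -2]
R4 ← R4 − (7/9)·R2: [0, 0, -14/9, -14/3, 37/9, -14]
R5 ← R5 − (8/9)·R2: [0, 0, 20/9, -10/3, 32/9, -10]
R4 ← R4 + (7/11)·R3: [0, 0, 0, -56/11, 46/11, -168/11]
R5 ← R5 − (10/11)·R3: [0, 0, 0, -30/11, 38/11, -90/11]
R5 ← R5 − (15/28)·R4: [0, 0, 0, 0, 17/14, 0]
The echelon form has 5 nonzero rows, and every pivot lies in the first 5 columns, so rank(M) = rank([M|b]) = 5.
The system is consistent.
rank = 5 = number of unknowns, so the solution is unique.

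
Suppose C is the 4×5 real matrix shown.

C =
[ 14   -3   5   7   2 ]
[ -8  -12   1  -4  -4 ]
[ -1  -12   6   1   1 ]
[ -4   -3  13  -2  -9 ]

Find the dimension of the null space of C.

1

Row reduce to echelon form.
R2 ← R2 + (4/7)·R1: [0, -96/7, 27/7, 0, -20/7]
R3 ← R3 + (1/14)·R1: [0, -171/14, 89/14, 3/2, 8/7]
R4 ← R4 + (2/7)·R1: [0, -27/7, 101/7, 0, -59/7]
R3 ← R3 − (57/64)·R2: [0, 0, 187/64, 3/2, 59/16]
R4 ← R4 − (9/32)·R2: [0, 0, 427/32, 0, -61/8]
R4 ← R4 − (854/187)·R3: [0, 0, 0, -1281/187, -4575/187]
4 nonzero rows, so rank(C) = 4.
C has 5 columns; by rank–nullity, nullity = 5 − 4 = 1.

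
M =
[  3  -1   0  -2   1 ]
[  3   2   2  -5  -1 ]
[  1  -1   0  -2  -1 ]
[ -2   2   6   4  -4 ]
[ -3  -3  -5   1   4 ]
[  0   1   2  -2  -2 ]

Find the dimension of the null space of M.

0

Row reduce to echelon form.
R2 ← R2 − R1: [0, 3, 2, -3, -2]
R3 ← R3 − (1/3)·R1: [0, -2/3, 0, -4/3, -4/3]
R4 ← R4 + (2/3)·R1: [0, 4/3, 6, 8/3, -10/3]
R5 ← R5 + R1: [0, -4, -5, -1, 5]
R3 ← R3 + (2/9)·R2: [0, 0, 4/9, -2, -16/9]
R4 ← R4 − (4/9)·R2: [0, 0, 46/9, 4, -22/9]
R5 ← R5 + (4/3)·R2: [0, 0, -7/3, -5, 7/3]
R6 ← R6 − (1/3)·R2: [0, 0, 4/3, -1, -4/3]
R4 ← R4 − (23/2)·R3: [0, 0, 0, 27, 18]
R5 ← R5 + (21/4)·R3: [0, 0, 0, -31/2, -7]
R6 ← R6 − (3)·R3: [0, 0, 0, 5, 4]
R5 ← R5 + (31/54)·R4: [0, 0, 0, 0, 10/3]
R6 ← R6 − (5/27)·R4: [0, 0, 0, 0, 2/3]
R6 ← R6 − (1/5)·R5: [0, 0, 0, 0, 0]
5 nonzero rows, so rank(M) = 5.
M has 5 columns; by rank–nullity, nullity = 5 − 5 = 0.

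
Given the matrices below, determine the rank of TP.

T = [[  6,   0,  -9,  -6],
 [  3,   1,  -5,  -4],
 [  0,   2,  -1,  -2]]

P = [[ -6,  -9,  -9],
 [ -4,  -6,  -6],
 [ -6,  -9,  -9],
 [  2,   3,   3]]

First compute TP:
[[  6,   9,   9],
 [  0,   0,   0],
 [ -6,  -9,  -9]]
Now row reduce the product.
R3 ← R3 + R1: [0, 0, 0]
1 nonzero row, so rank(TP) = 1.

1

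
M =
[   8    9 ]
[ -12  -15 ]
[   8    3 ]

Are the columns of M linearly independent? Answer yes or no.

Row reduce M to echelon form.
R2 ← R2 + (3/2)·R1: [0, -3/2]
R3 ← R3 − R1: [0, -6]
R3 ← R3 − (4)·R2: [0, 0]
2 pivots among 2 columns.
Every column is a pivot column, so the columns are linearly independent.

yes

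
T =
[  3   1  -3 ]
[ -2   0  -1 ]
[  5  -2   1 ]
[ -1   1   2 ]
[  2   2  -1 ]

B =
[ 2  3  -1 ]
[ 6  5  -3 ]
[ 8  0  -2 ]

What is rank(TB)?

3

First compute TB:
[[-12,  14,   0],
 [-12,  -6,   4],
 [  6,   5,  -1],
 [ 20,   2,  -6],
 [  8,  16,  -6]]
Now row reduce the product.
R2 ← R2 − R1: [0, -20, 4]
R3 ← R3 + (1/2)·R1: [0, 12, -1]
R4 ← R4 + (5/3)·R1: [0, 76/3, -6]
R5 ← R5 + (2/3)·R1: [0, 76/3, -6]
R3 ← R3 + (3/5)·R2: [0, 0, 7/5]
R4 ← R4 + (19/15)·R2: [0, 0, -14/15]
R5 ← R5 + (19/15)·R2: [0, 0, -14/15]
R4 ← R4 + (2/3)·R3: [0, 0, 0]
R5 ← R5 + (2/3)·R3: [0, 0, 0]
3 nonzero rows, so rank(TB) = 3.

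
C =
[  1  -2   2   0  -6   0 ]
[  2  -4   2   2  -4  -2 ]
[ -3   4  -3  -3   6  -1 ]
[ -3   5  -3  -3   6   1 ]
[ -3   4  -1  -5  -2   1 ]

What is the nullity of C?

3

Row reduce to echelon form.
R2 ← R2 − (2)·R1: [0, 0, -2, 2, 8, -2]
R3 ← R3 + (3)·R1: [0, -2, 3, -3, -12, -1]
R4 ← R4 + (3)·R1: [0, -1, 3, -3, -12, 1]
R5 ← R5 + (3)·R1: [0, -2, 5, -5, -20, 1]
Swap R2 ↔ R3
R4 ← R4 − (1/2)·R2: [0, 0, 3/2, -3/2, -6, 3/2]
R5 ← R5 − R2: [0, 0, 2, -2, -8, 2]
R4 ← R4 + (3/4)·R3: [0, 0, 0, 0, 0, 0]
R5 ← R5 + R3: [0, 0, 0, 0, 0, 0]
3 nonzero rows, so rank(C) = 3.
C has 6 columns; by rank–nullity, nullity = 6 − 3 = 3.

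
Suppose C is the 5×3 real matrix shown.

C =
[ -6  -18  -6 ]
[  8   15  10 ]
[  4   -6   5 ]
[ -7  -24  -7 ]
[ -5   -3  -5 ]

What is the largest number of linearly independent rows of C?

3

Row reduce to echelon form.
R2 ← R2 + (4/3)·R1: [0, -9, 2]
R3 ← R3 + (2/3)·R1: [0, -18, 1]
R4 ← R4 − (7/6)·R1: [0, -3, 0]
R5 ← R5 − (5/6)·R1: [0, 12, 0]
R3 ← R3 − (2)·R2: [0, 0, -3]
R4 ← R4 − (1/3)·R2: [0, 0, -2/3]
R5 ← R5 + (4/3)·R2: [0, 0, 8/3]
R4 ← R4 − (2/9)·R3: [0, 0, 0]
R5 ← R5 + (8/9)·R3: [0, 0, 0]
Echelon form has 3 nonzero rows, so rank(C) = 3.
The rank gives the maximum number of linearly independent rows: 3.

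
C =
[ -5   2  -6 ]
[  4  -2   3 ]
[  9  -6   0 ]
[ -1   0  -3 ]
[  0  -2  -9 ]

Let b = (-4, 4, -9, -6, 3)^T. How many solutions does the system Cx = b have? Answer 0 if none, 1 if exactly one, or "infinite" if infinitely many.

Row reduce the augmented matrix [C | b].
R2 ← R2 + (4/5)·R1: [0, -2/5, -9/5, 4/5]
R3 ← R3 + (9/5)·R1: [0, -12/5, -54/5, -81/5]
R4 ← R4 − (1/5)·R1: [0, -2/5, -9/5, -26/5]
R3 ← R3 − (6)·R2: [0, 0, 0, -21]
R4 ← R4 − R2: [0, 0, 0, -6]
R5 ← R5 − (5)·R2: [0, 0, 0, -1]
R4 ← R4 − (2/7)·R3: [0, 0, 0, 0]
R5 ← R5 − (1/21)·R3: [0, 0, 0, 0]
The echelon form has 3 nonzero rows; the last pivot sits in the augmented column, so rank(C) = 2 but rank([C|b]) = 3.
Since the ranks differ, the system is inconsistent.
It has no solutions.

0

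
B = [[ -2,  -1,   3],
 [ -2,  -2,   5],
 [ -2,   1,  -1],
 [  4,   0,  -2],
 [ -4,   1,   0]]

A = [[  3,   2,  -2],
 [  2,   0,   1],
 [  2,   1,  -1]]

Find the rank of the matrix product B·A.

2

First compute BA:
[[ -2,  -1,   0],
 [  0,   1,  -3],
 [ -6,  -5,   6],
 [  8,   6,  -6],
 [-10,  -8,   9]]
Now row reduce the product.
R3 ← R3 − (3)·R1: [0, -2, 6]
R4 ← R4 + (4)·R1: [0, 2, -6]
R5 ← R5 − (5)·R1: [0, -3, 9]
R3 ← R3 + (2)·R2: [0, 0, 0]
R4 ← R4 − (2)·R2: [0, 0, 0]
R5 ← R5 + (3)·R2: [0, 0, 0]
2 nonzero rows, so rank(BA) = 2.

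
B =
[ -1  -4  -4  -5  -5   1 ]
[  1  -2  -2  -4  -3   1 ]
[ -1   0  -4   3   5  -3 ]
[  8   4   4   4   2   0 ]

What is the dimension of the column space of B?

4

Row reduce to echelon form.
R2 ← R2 + R1: [0, -6, -6, -9, -8, 2]
R3 ← R3 − R1: [0, 4, 0, 8, 10, -4]
R4 ← R4 + (8)·R1: [0, -28, -28, -36, -38, 8]
R3 ← R3 + (2/3)·R2: [0, 0, -4, 2, 14/3, -8/3]
R4 ← R4 − (14/3)·R2: [0, 0, 0, 6, -2/3, -4/3]
Echelon form has 4 nonzero rows, so rank(B) = 4.
The column space has dimension equal to the rank: 4.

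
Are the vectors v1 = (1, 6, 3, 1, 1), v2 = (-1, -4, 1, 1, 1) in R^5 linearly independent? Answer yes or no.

Form the matrix with these vectors as rows and row reduce.
R2 ← R2 + R1: [0, 2, 4, 2, 2]
2 nonzero rows, so the 2 vectors span a space of dimension 2.
Since 2 = 2, the vectors are linearly independent.

yes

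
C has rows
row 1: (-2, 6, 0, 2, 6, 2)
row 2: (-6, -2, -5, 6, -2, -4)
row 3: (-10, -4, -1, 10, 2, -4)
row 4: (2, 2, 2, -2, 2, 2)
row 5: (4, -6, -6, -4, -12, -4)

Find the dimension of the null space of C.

3

Row reduce to echelon form.
R2 ← R2 − (3)·R1: [0, -20, -5, 0, -20, -10]
R3 ← R3 − (5)·R1: [0, -34, -1, 0, -28, -14]
R4 ← R4 + R1: [0, 8, 2, 0, 8, 4]
R5 ← R5 + (2)·R1: [0, 6, -6, 0, 0, 0]
R3 ← R3 − (17/10)·R2: [0, 0, 15/2, 0, 6, 3]
R4 ← R4 + (2/5)·R2: [0, 0, 0, 0, 0, 0]
R5 ← R5 + (3/10)·R2: [0, 0, -15/2, 0, -6, -3]
R5 ← R5 + R3: [0, 0, 0, 0, 0, 0]
3 nonzero rows, so rank(C) = 3.
C has 6 columns; by rank–nullity, nullity = 6 − 3 = 3.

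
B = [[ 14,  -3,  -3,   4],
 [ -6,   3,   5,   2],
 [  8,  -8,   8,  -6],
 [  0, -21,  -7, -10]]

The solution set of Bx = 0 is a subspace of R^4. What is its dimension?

Row reduce to echelon form.
R2 ← R2 + (3/7)·R1: [0, 12/7, 26/7, 26/7]
R3 ← R3 − (4/7)·R1: [0, -44/7, 68/7, -58/7]
R3 ← R3 + (11/3)·R2: [0, 0, 70/3, 16/3]
R4 ← R4 + (49/4)·R2: [0, 0, 77/2, 71/2]
R4 ← R4 − (33/20)·R3: [0, 0, 0, 267/10]
4 nonzero rows, so rank(B) = 4.
B has 4 columns; by rank–nullity, nullity = 4 − 4 = 0.

0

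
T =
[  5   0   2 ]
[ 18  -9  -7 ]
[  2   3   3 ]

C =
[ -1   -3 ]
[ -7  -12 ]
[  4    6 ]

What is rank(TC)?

2

First compute TC:
[[  3,  -3],
 [ 17,  12],
 [-11, -24]]
Now row reduce the product.
R2 ← R2 − (17/3)·R1: [0, 29]
R3 ← R3 + (11/3)·R1: [0, -35]
R3 ← R3 + (35/29)·R2: [0, 0]
2 nonzero rows, so rank(TC) = 2.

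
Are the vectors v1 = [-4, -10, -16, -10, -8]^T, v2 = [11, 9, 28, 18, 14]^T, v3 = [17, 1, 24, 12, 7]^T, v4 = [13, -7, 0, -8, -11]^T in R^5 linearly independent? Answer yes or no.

Form the matrix with these vectors as rows and row reduce.
R2 ← R2 + (11/4)·R1: [0, -37/2, -16, -19/2, -8]
R3 ← R3 + (17/4)·R1: [0, -83/2, -44, -61/2, -27]
R4 ← R4 + (13/4)·R1: [0, -79/2, -52, -81/2, -37]
R3 ← R3 − (83/37)·R2: [0, 0, -300/37, -340/37, -335/37]
R4 ← R4 − (79/37)·R2: [0, 0, -660/37, -748/37, -737/37]
R4 ← R4 − (11/5)·R3: [0, 0, 0, 0, 0]
3 nonzero rows, so the 4 vectors span a space of dimension 3.
Since 3 < 4, the vectors are linearly dependent.

no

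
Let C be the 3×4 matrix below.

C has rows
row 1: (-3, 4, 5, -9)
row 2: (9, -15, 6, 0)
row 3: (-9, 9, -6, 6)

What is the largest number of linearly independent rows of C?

Row reduce to echelon form.
R2 ← R2 + (3)·R1: [0, -3, 21, -27]
R3 ← R3 − (3)·R1: [0, -3, -21, 33]
R3 ← R3 − R2: [0, 0, -42, 60]
Echelon form has 3 nonzero rows, so rank(C) = 3.
The rank gives the maximum number of linearly independent rows: 3.

3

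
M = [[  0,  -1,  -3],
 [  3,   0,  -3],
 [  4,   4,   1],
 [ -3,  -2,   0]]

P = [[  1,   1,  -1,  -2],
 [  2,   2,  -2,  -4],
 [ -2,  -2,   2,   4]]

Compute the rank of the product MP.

First compute MP:
[[  4,   4,  -4,  -8],
 [  9,   9,  -9, -18],
 [ 10,  10, -10, -20],
 [ -7,  -7,   7,  14]]
Now row reduce the product.
R2 ← R2 − (9/4)·R1: [0, 0, 0, 0]
R3 ← R3 − (5/2)·R1: [0, 0, 0, 0]
R4 ← R4 + (7/4)·R1: [0, 0, 0, 0]
1 nonzero row, so rank(MP) = 1.

1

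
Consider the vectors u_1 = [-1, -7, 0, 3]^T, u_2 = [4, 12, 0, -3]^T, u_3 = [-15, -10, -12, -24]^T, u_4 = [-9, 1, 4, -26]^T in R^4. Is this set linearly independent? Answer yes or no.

Form the matrix with these vectors as rows and row reduce.
R2 ← R2 + (4)·R1: [0, -16, 0, 9]
R3 ← R3 − (15)·R1: [0, 95, -12, -69]
R4 ← R4 − (9)·R1: [0, 64, 4, -53]
R3 ← R3 + (95/16)·R2: [0, 0, -12, -249/16]
R4 ← R4 + (4)·R2: [0, 0, 4, -17]
R4 ← R4 + (1/3)·R3: [0, 0, 0, -355/16]
4 nonzero rows, so the 4 vectors span a space of dimension 4.
Since 4 = 4, the vectors are linearly independent.

yes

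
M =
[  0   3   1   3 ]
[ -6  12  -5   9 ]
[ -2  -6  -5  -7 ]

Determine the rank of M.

2

Row reduce to echelon form.
Swap R1 ↔ R2
R3 ← R3 − (1/3)·R1: [0, -10, -10/3, -10]
R3 ← R3 + (10/3)·R2: [0, 0, 0, 0]
Echelon form has 2 nonzero rows, so rank(M) = 2.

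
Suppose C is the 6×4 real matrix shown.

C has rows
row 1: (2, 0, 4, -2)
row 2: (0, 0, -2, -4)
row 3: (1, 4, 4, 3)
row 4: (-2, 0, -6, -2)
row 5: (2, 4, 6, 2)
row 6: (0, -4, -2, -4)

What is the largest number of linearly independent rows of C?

3

Row reduce to echelon form.
R3 ← R3 − (1/2)·R1: [0, 4, 2, 4]
R4 ← R4 + R1: [0, 0, -2, -4]
R5 ← R5 − R1: [0, 4, 2, 4]
Swap R2 ↔ R3
R5 ← R5 − R2: [0, 0, 0, 0]
R6 ← R6 + R2: [0, 0, 0, 0]
R4 ← R4 − R3: [0, 0, 0, 0]
Echelon form has 3 nonzero rows, so rank(C) = 3.
The rank gives the maximum number of linearly independent rows: 3.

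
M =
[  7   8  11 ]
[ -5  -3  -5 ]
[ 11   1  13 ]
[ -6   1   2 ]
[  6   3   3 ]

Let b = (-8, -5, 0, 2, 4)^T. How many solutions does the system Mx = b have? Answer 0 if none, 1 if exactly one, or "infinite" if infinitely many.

0

Row reduce the augmented matrix [M | b].
R2 ← R2 + (5/7)·R1: [0, 19/7, 20/7, -75/7]
R3 ← R3 − (11/7)·R1: [0, -81/7, -30/7, 88/7]
R4 ← R4 + (6/7)·R1: [0, 55/7, 80/7, -34/7]
R5 ← R5 − (6/7)·R1: [0, -27/7, -45/7, 76/7]
R3 ← R3 + (81/19)·R2: [0, 0, 150/19, -629/19]
R4 ← R4 − (55/19)·R2: [0, 0, 60/19, 497/19]
R5 ← R5 + (27/19)·R2: [0, 0, -45/19, -83/19]
R4 ← R4 − (2/5)·R3: [0, 0, 0, 197/5]
R5 ← R5 + (3/10)·R3: [0, 0, 0, -143/10]
R5 ← R5 + (143/394)·R4: [0, 0, 0, 0]
The echelon form has 4 nonzero rows; the last pivot sits in the augmented column, so rank(M) = 3 but rank([M|b]) = 4.
Since the ranks differ, the system is inconsistent.
It has no solutions.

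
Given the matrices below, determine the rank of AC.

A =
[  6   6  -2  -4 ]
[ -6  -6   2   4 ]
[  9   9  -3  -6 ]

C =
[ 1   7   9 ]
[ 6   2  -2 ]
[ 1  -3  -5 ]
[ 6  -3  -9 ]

1

First compute AC:
[[ 16,  72,  88],
 [-16, -72, -88],
 [ 24, 108, 132]]
Now row reduce the product.
R2 ← R2 + R1: [0, 0, 0]
R3 ← R3 − (3/2)·R1: [0, 0, 0]
1 nonzero row, so rank(AC) = 1.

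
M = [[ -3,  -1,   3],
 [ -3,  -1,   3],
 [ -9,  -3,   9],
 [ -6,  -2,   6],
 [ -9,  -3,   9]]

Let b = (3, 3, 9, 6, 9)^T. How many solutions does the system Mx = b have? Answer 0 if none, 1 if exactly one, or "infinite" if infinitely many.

infinite

Row reduce the augmented matrix [M | b].
R2 ← R2 − R1: [0, 0, 0, 0]
R3 ← R3 − (3)·R1: [0, 0, 0, 0]
R4 ← R4 − (2)·R1: [0, 0, 0, 0]
R5 ← R5 − (3)·R1: [0, 0, 0, 0]
The echelon form has 1 nonzero rows, and every pivot lies in the first 3 columns, so rank(M) = rank([M|b]) = 1.
The system is consistent.
rank = 1 < 3 unknowns, so there are infinitely many solutions.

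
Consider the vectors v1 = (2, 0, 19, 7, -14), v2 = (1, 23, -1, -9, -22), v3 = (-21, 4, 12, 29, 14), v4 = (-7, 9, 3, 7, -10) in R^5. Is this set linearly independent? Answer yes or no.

yes

Form the matrix with these vectors as rows and row reduce.
R2 ← R2 − (1/2)·R1: [0, 23, -21/2, -25/2, -15]
R3 ← R3 + (21/2)·R1: [0, 4, 423/2, 205/2, -133]
R4 ← R4 + (7/2)·R1: [0, 9, 139/2, 63/2, -59]
R3 ← R3 − (4/23)·R2: [0, 0, 9813/46, 4815/46, -2999/23]
R4 ← R4 − (9/23)·R2: [0, 0, 1693/23, 837/23, -1222/23]
R4 ← R4 − (3386/9813)·R3: [0, 0, 0, 894/3271, -79864/9813]
4 nonzero rows, so the 4 vectors span a space of dimension 4.
Since 4 = 4, the vectors are linearly independent.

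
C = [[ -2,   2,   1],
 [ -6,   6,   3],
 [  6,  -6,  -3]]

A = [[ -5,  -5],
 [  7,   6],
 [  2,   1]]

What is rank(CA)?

First compute CA:
[[ 26,  23],
 [ 78,  69],
 [-78, -69]]
Now row reduce the product.
R2 ← R2 − (3)·R1: [0, 0]
R3 ← R3 + (3)·R1: [0, 0]
1 nonzero row, so rank(CA) = 1.

1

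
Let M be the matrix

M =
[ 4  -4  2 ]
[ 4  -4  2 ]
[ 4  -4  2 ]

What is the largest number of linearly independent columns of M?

Row reduce to echelon form.
R2 ← R2 − R1: [0, 0, 0]
R3 ← R3 − R1: [0, 0, 0]
Echelon form has 1 nonzero row, so rank(M) = 1.
The rank gives the maximum number of linearly independent columns: 1.

1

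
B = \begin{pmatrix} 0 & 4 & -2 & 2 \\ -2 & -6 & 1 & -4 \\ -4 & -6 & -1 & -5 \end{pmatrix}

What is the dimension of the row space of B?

Row reduce to echelon form.
Swap R1 ↔ R2
R3 ← R3 − (2)·R1: [0, 6, -3, 3]
R3 ← R3 − (3/2)·R2: [0, 0, 0, 0]
Echelon form has 2 nonzero rows, so rank(B) = 2.
The row space has dimension equal to the rank: 2.

2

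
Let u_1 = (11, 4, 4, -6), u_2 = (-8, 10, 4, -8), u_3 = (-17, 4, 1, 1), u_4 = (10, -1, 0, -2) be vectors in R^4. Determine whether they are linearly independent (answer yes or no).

Form the matrix with these vectors as rows and row reduce.
R2 ← R2 + (8/11)·R1: [0, 142/11, 76/11, -136/11]
R3 ← R3 + (17/11)·R1: [0, 112/11, 79/11, -91/11]
R4 ← R4 − (10/11)·R1: [0, -51/11, -40/11, 38/11]
R3 ← R3 − (56/71)·R2: [0, 0, 123/71, 105/71]
R4 ← R4 + (51/142)·R2: [0, 0, -82/71, -70/71]
R4 ← R4 + (2/3)·R3: [0, 0, 0, 0]
3 nonzero rows, so the 4 vectors span a space of dimension 3.
Since 3 < 4, the vectors are linearly dependent.

no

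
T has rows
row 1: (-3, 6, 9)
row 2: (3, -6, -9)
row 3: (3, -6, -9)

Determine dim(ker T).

2

Row reduce to echelon form.
R2 ← R2 + R1: [0, 0, 0]
R3 ← R3 + R1: [0, 0, 0]
1 nonzero row, so rank(T) = 1.
T has 3 columns; by rank–nullity, nullity = 3 − 1 = 2.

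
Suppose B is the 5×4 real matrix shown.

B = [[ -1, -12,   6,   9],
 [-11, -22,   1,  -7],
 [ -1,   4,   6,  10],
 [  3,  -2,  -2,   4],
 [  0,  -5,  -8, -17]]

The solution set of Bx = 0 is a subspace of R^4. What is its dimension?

Row reduce to echelon form.
R2 ← R2 − (11)·R1: [0, 110, -65, -106]
R3 ← R3 − R1: [0, 16, 0, 1]
R4 ← R4 + (3)·R1: [0, -38, 16, 31]
R3 ← R3 − (8/55)·R2: [0, 0, 104/11, 903/55]
R4 ← R4 + (19/55)·R2: [0, 0, -71/11, -309/55]
R5 ← R5 + (1/22)·R2: [0, 0, -241/22, -240/11]
R4 ← R4 + (71/104)·R3: [0, 0, 0, 2907/520]
R5 ← R5 + (241/208)·R3: [0, 0, 0, -2907/1040]
R5 ← R5 + (1/2)·R4: [0, 0, 0, 0]
4 nonzero rows, so rank(B) = 4.
B has 4 columns; by rank–nullity, nullity = 4 − 4 = 0.

0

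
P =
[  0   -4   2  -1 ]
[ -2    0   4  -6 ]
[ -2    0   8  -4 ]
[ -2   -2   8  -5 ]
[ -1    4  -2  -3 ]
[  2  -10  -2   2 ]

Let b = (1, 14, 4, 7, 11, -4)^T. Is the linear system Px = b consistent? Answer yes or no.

Row reduce the augmented matrix [P | b].
Swap R1 ↔ R2
R3 ← R3 − R1: [0, 0, 4, 2, -10]
R4 ← R4 − R1: [0, -2, 4, 1, -7]
R5 ← R5 − (1/2)·R1: [0, 4, -4, 0, 4]
R6 ← R6 + R1: [0, -10, 2, -4, 10]
R4 ← R4 − (1/2)·R2: [0, 0, 3, 3/2, -15/2]
R5 ← R5 + R2: [0, 0, -2, -1, 5]
R6 ← R6 − (5/2)·R2: [0, 0, -3, -3/2, 15/2]
R4 ← R4 − (3/4)·R3: [0, 0, 0, 0, 0]
R5 ← R5 + (1/2)·R3: [0, 0, 0, 0, 0]
R6 ← R6 + (3/4)·R3: [0, 0, 0, 0, 0]
The echelon form has 3 nonzero rows, and every pivot lies in the first 4 columns, so rank(P) = rank([P|b]) = 3.
The system is consistent.

yes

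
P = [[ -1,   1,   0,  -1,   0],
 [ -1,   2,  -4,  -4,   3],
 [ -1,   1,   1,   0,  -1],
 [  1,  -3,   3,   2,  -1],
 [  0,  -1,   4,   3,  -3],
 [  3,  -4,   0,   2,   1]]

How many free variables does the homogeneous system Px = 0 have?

Row reduce to echelon form.
R2 ← R2 − R1: [0, 1, -4, -3, 3]
R3 ← R3 − R1: [0, 0, 1, 1, -1]
R4 ← R4 + R1: [0, -2, 3, 1, -1]
R6 ← R6 + (3)·R1: [0, -1, 0, -1, 1]
R4 ← R4 + (2)·R2: [0, 0, -5, -5, 5]
R5 ← R5 + R2: [0, 0, 0, 0, 0]
R6 ← R6 + R2: [0, 0, -4, -4, 4]
R4 ← R4 + (5)·R3: [0, 0, 0, 0, 0]
R6 ← R6 + (4)·R3: [0, 0, 0, 0, 0]
3 nonzero rows, so rank(P) = 3.
P has 5 columns; by rank–nullity, nullity = 5 − 3 = 2.

2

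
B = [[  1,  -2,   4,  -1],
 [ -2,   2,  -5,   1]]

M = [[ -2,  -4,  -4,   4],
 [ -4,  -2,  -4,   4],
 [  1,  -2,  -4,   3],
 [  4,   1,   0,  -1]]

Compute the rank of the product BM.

2

First compute BM:
[[  6,  -9, -12,   9],
 [ -5,  15,  20, -16]]
Now row reduce the product.
R2 ← R2 + (5/6)·R1: [0, 15/2, 10, -17/2]
2 nonzero rows, so rank(BM) = 2.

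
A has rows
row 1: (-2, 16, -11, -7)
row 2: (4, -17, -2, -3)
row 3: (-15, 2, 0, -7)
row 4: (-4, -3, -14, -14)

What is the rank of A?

4

Row reduce to echelon form.
R2 ← R2 + (2)·R1: [0, 15, -24, -17]
R3 ← R3 − (15/2)·R1: [0, -118, 165/2, 91/2]
R4 ← R4 − (2)·R1: [0, -35, 8, 0]
R3 ← R3 + (118/15)·R2: [0, 0, -1063/10, -2647/30]
R4 ← R4 + (7/3)·R2: [0, 0, -48, -119/3]
R4 ← R4 − (480/1063)·R3: [0, 0, 0, 559/3189]
Echelon form has 4 nonzero rows, so rank(A) = 4.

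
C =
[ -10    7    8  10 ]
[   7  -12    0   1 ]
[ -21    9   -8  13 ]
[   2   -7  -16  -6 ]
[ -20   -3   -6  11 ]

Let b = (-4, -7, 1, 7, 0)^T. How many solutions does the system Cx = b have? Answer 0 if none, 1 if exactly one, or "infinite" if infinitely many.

0

Row reduce the augmented matrix [C | b].
R2 ← R2 + (7/10)·R1: [0, -71/10, 28/5, 8, -49/5]
R3 ← R3 − (21/10)·R1: [0, -57/10, -124/5, -8, 47/5]
R4 ← R4 + (1/5)·R1: [0, -28/5, -72/5, -4, 31/5]
R5 ← R5 − (2)·R1: [0, -17, -22, -9, 8]
R3 ← R3 − (57/71)·R2: [0, 0, -2080/71, -1024/71, 1226/71]
R4 ← R4 − (56/71)·R2: [0, 0, -1336/71, -732/71, 989/71]
R5 ← R5 − (170/71)·R2: [0, 0, -2514/71, -1999/71, 2234/71]
R4 ← R4 − (167/260)·R3: [0, 0, 0, -68/65, 369/130]
R5 ← R5 − (1257/1040)·R3: [0, 0, 0, -697/65, 5509/520]
R5 ← R5 − (41/4)·R4: [0, 0, 0, 0, -37/2]
The echelon form has 5 nonzero rows; the last pivot sits in the augmented column, so rank(C) = 4 but rank([C|b]) = 5.
Since the ranks differ, the system is inconsistent.
It has no solutions.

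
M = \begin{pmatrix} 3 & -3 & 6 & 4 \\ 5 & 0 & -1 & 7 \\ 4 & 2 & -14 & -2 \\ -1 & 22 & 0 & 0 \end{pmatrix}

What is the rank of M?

4

Row reduce to echelon form.
R2 ← R2 − (5/3)·R1: [0, 5, -11, 1/3]
R3 ← R3 − (4/3)·R1: [0, 6, -22, -22/3]
R4 ← R4 + (1/3)·R1: [0, 21, 2, 4/3]
R3 ← R3 − (6/5)·R2: [0, 0, -44/5, -116/15]
R4 ← R4 − (21/5)·R2: [0, 0, 241/5, -1/15]
R4 ← R4 + (241/44)·R3: [0, 0, 0, -1400/33]
Echelon form has 4 nonzero rows, so rank(M) = 4.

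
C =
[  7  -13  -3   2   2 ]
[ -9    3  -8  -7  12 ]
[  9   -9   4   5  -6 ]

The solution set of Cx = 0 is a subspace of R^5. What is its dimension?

Row reduce to echelon form.
R2 ← R2 + (9/7)·R1: [0, -96/7, -83/7, -31/7, 102/7]
R3 ← R3 − (9/7)·R1: [0, 54/7, 55/7, 17/7, -60/7]
R3 ← R3 + (9/16)·R2: [0, 0, 19/16, -1/16, -3/8]
3 nonzero rows, so rank(C) = 3.
C has 5 columns; by rank–nullity, nullity = 5 − 3 = 2.

2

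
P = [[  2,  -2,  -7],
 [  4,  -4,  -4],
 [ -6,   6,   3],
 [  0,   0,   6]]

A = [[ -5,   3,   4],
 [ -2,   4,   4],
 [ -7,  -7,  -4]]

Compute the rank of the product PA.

2

First compute PA:
[[ 43,  47,  28],
 [ 16,  24,  16],
 [ -3, -15, -12],
 [-42, -42, -24]]
Now row reduce the product.
R2 ← R2 − (16/43)·R1: [0, 280/43, 240/43]
R3 ← R3 + (3/43)·R1: [0, -504/43, -432/43]
R4 ← R4 + (42/43)·R1: [0, 168/43, 144/43]
R3 ← R3 + (9/5)·R2: [0, 0, 0]
R4 ← R4 − (3/5)·R2: [0, 0, 0]
2 nonzero rows, so rank(PA) = 2.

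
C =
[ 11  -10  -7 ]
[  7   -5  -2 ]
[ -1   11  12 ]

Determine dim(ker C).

0

Row reduce to echelon form.
R2 ← R2 − (7/11)·R1: [0, 15/11, 27/11]
R3 ← R3 + (1/11)·R1: [0, 111/11, 125/11]
R3 ← R3 − (37/5)·R2: [0, 0, -34/5]
3 nonzero rows, so rank(C) = 3.
C has 3 columns; by rank–nullity, nullity = 3 − 3 = 0.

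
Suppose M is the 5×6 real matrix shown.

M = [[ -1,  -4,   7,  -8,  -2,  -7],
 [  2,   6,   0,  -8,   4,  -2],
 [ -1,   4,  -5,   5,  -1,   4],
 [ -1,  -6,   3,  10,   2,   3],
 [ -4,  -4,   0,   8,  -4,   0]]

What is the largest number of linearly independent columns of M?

Row reduce to echelon form.
R2 ← R2 + (2)·R1: [0, -2, 14, -24, 0, -16]
R3 ← R3 − R1: [0, 8, -12, 13, 1, 11]
R4 ← R4 − R1: [0, -2, -4, 18, 4, 10]
R5 ← R5 − (4)·R1: [0, 12, -28, 40, 4, 28]
R3 ← R3 + (4)·R2: [0, 0, 44, -83, 1, -53]
R4 ← R4 − R2: [0, 0, -18, 42, 4, 26]
R5 ← R5 + (6)·R2: [0, 0, 56, -104, 4, -68]
R4 ← R4 + (9/22)·R3: [0, 0, 0, 177/22, 97/22, 95/22]
R5 ← R5 − (14/11)·R3: [0, 0, 0, 18/11, 30/11, -6/11]
R5 ← R5 − (12/59)·R4: [0, 0, 0, 0, 108/59, -84/59]
Echelon form has 5 nonzero rows, so rank(M) = 5.
The rank gives the maximum number of linearly independent columns: 5.

5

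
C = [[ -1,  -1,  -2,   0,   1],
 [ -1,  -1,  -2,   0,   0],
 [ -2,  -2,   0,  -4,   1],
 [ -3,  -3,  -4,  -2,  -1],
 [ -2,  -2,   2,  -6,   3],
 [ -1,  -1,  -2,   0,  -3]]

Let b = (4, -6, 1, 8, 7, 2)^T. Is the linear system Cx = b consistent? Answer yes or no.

Row reduce the augmented matrix [C | b].
R2 ← R2 − R1: [0, 0, 0, 0, -1, -10]
R3 ← R3 − (2)·R1: [0, 0, 4, -4, -1, -7]
R4 ← R4 − (3)·R1: [0, 0, 2, -2, -4, -4]
R5 ← R5 − (2)·R1: [0, 0, 6, -6, 1, -1]
R6 ← R6 − R1: [0, 0, 0, 0, -4, -2]
Swap R2 ↔ R3
R4 ← R4 − (1/2)·R2: [0, 0, 0, 0, -7/2, -1/2]
R5 ← R5 − (3/2)·R2: [0, 0, 0, 0, 5/2, 19/2]
R4 ← R4 − (7/2)·R3: [0, 0, 0, 0, 0, 69/2]
R5 ← R5 + (5/2)·R3: [0, 0, 0, 0, 0, -31/2]
R6 ← R6 − (4)·R3: [0, 0, 0, 0, 0, 38]
R5 ← R5 + (31/69)·R4: [0, 0, 0, 0, 0, 0]
R6 ← R6 − (76/69)·R4: [0, 0, 0, 0, 0, 0]
The echelon form has 4 nonzero rows; the last pivot sits in the augmented column, so rank(C) = 3 but rank([C|b]) = 4.
Since the ranks differ, the system is inconsistent.

no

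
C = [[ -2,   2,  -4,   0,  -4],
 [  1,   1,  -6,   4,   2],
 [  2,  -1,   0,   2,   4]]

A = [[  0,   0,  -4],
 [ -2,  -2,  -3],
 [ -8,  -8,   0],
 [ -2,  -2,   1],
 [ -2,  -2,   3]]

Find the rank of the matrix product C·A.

First compute CA:
[[ 36,  36, -10],
 [ 34,  34,   3],
 [-10, -10,   9]]
Now row reduce the product.
R2 ← R2 − (17/18)·R1: [0, 0, 112/9]
R3 ← R3 + (5/18)·R1: [0, 0, 56/9]
R3 ← R3 − (1/2)·R2: [0, 0, 0]
2 nonzero rows, so rank(CA) = 2.

2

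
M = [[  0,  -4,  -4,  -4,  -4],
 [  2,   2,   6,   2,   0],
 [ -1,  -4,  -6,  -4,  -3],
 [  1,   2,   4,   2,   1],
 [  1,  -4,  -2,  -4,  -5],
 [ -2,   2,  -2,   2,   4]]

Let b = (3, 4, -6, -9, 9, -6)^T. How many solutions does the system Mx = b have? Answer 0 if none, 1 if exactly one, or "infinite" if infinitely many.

0

Row reduce the augmented matrix [M | b].
Swap R1 ↔ R2
R3 ← R3 + (1/2)·R1: [0, -3, -3, -3, -3, -4]
R4 ← R4 − (1/2)·R1: [0, 1, 1, 1, 1, -11]
R5 ← R5 − (1/2)·R1: [0, -5, -5, -5, -5, 7]
R6 ← R6 + R1: [0, 4, 4, 4, 4, -2]
R3 ← R3 − (3/4)·R2: [0, 0, 0, 0, 0, -25/4]
R4 ← R4 + (1/4)·R2: [0, 0, 0, 0, 0, -41/4]
R5 ← R5 − (5/4)·R2: [0, 0, 0, 0, 0, 13/4]
R6 ← R6 + R2: [0, 0, 0, 0, 0, 1]
R4 ← R4 − (41/25)·R3: [0, 0, 0, 0, 0, 0]
R5 ← R5 + (13/25)·R3: [0, 0, 0, 0, 0, 0]
R6 ← R6 + (4/25)·R3: [0, 0, 0, 0, 0, 0]
The echelon form has 3 nonzero rows; the last pivot sits in the augmented column, so rank(M) = 2 but rank([M|b]) = 3.
Since the ranks differ, the system is inconsistent.
It has no solutions.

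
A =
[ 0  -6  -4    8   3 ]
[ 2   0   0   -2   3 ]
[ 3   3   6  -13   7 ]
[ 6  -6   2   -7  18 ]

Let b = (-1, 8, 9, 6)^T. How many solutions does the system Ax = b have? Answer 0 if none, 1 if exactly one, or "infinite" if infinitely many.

0

Row reduce the augmented matrix [A | b].
Swap R1 ↔ R2
R3 ← R3 − (3/2)·R1: [0, 3, 6, -10, 5/2, -3]
R4 ← R4 − (3)·R1: [0, -6, 2, -1, 9, -18]
R3 ← R3 + (1/2)·R2: [0, 0, 4, -6, 4, -7/2]
R4 ← R4 − R2: [0, 0, 6, -9, 6, -17]
R4 ← R4 − (3/2)·R3: [0, 0, 0, 0, 0, -47/4]
The echelon form has 4 nonzero rows; the last pivot sits in the augmented column, so rank(A) = 3 but rank([A|b]) = 4.
Since the ranks differ, the system is inconsistent.
It has no solutions.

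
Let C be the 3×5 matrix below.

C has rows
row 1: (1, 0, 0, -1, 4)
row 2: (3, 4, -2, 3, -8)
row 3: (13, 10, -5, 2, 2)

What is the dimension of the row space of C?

2

Row reduce to echelon form.
R2 ← R2 − (3)·R1: [0, 4, -2, 6, -20]
R3 ← R3 − (13)·R1: [0, 10, -5, 15, -50]
R3 ← R3 − (5/2)·R2: [0, 0, 0, 0, 0]
Echelon form has 2 nonzero rows, so rank(C) = 2.
The row space has dimension equal to the rank: 2.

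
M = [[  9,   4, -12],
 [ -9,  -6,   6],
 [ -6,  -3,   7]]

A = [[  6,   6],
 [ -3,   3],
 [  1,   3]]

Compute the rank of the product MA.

2

First compute MA:
[[ 30,  30],
 [-30, -54],
 [-20, -24]]
Now row reduce the product.
R2 ← R2 + R1: [0, -24]
R3 ← R3 + (2/3)·R1: [0, -4]
R3 ← R3 − (1/6)·R2: [0, 0]
2 nonzero rows, so rank(MA) = 2.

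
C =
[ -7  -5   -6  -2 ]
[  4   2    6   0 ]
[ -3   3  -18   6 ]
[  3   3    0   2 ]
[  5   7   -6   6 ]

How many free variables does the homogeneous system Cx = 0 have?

2

Row reduce to echelon form.
R2 ← R2 + (4/7)·R1: [0, -6/7, 18/7, -8/7]
R3 ← R3 − (3/7)·R1: [0, 36/7, -108/7, 48/7]
R4 ← R4 + (3/7)·R1: [0, 6/7, -18/7, 8/7]
R5 ← R5 + (5/7)·R1: [0, 24/7, -72/7, 32/7]
R3 ← R3 + (6)·R2: [0, 0, 0, 0]
R4 ← R4 + R2: [0, 0, 0, 0]
R5 ← R5 + (4)·R2: [0, 0, 0, 0]
2 nonzero rows, so rank(C) = 2.
C has 4 columns; by rank–nullity, nullity = 4 − 2 = 2.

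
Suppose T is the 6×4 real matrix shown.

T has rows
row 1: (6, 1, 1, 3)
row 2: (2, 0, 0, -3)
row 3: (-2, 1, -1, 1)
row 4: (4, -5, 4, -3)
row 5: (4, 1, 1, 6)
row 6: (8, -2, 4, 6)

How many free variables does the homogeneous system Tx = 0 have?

Row reduce to echelon form.
R2 ← R2 − (1/3)·R1: [0, -1/3, -1/3, -4]
R3 ← R3 + (1/3)·R1: [0, 4/3, -2/3, 2]
R4 ← R4 − (2/3)·R1: [0, -17/3, 10/3, -5]
R5 ← R5 − (2/3)·R1: [0, 1/3, 1/3, 4]
R6 ← R6 − (4/3)·R1: [0, -10/3, 8/3, 2]
R3 ← R3 + (4)·R2: [0, 0, -2, -14]
R4 ← R4 − (17)·R2: [0, 0, 9, 63]
R5 ← R5 + R2: [0, 0, 0, 0]
R6 ← R6 − (10)·R2: [0, 0, 6, 42]
R4 ← R4 + (9/2)·R3: [0, 0, 0, 0]
R6 ← R6 + (3)·R3: [0, 0, 0, 0]
3 nonzero rows, so rank(T) = 3.
T has 4 columns; by rank–nullity, nullity = 4 − 3 = 1.

1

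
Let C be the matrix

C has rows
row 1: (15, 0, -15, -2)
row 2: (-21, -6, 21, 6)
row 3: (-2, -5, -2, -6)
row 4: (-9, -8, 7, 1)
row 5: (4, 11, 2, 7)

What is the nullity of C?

1

Row reduce to echelon form.
R2 ← R2 + (7/5)·R1: [0, -6, 0, 16/5]
R3 ← R3 + (2/15)·R1: [0, -5, -4, -94/15]
R4 ← R4 + (3/5)·R1: [0, -8, -2, -1/5]
R5 ← R5 − (4/15)·R1: [0, 11, 6, 113/15]
R3 ← R3 − (5/6)·R2: [0, 0, -4, -134/15]
R4 ← R4 − (4/3)·R2: [0, 0, -2, -67/15]
R5 ← R5 + (11/6)·R2: [0, 0, 6, 67/5]
R4 ← R4 − (1/2)·R3: [0, 0, 0, 0]
R5 ← R5 + (3/2)·R3: [0, 0, 0, 0]
3 nonzero rows, so rank(C) = 3.
C has 4 columns; by rank–nullity, nullity = 4 − 3 = 1.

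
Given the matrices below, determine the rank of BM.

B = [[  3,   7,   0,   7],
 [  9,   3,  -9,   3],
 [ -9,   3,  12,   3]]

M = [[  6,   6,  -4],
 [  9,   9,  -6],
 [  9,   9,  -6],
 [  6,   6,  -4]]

First compute BM:
[[123, 123, -82],
 [ 18,  18, -12],
 [ 99,  99, -66]]
Now row reduce the product.
R2 ← R2 − (6/41)·R1: [0, 0, 0]
R3 ← R3 − (33/41)·R1: [0, 0, 0]
1 nonzero row, so rank(BM) = 1.

1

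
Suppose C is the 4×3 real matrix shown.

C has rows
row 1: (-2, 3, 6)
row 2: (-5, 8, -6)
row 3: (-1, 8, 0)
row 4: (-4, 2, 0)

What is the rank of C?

Row reduce to echelon form.
R2 ← R2 − (5/2)·R1: [0, 1/2, -21]
R3 ← R3 − (1/2)·R1: [0, 13/2, -3]
R4 ← R4 − (2)·R1: [0, -4, -12]
R3 ← R3 − (13)·R2: [0, 0, 270]
R4 ← R4 + (8)·R2: [0, 0, -180]
R4 ← R4 + (2/3)·R3: [0, 0, 0]
Echelon form has 3 nonzero rows, so rank(C) = 3.

3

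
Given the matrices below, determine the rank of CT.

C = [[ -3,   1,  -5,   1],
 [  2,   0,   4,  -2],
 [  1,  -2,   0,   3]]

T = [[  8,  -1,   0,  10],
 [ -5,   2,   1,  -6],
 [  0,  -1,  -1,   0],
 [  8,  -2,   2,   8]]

First compute CT:
[[-21,   8,   8, -28],
 [  0,  -2,  -8,   4],
 [ 42, -11,   4,  46]]
Now row reduce the product.
R3 ← R3 + (2)·R1: [0, 5, 20, -10]
R3 ← R3 + (5/2)·R2: [0, 0, 0, 0]
2 nonzero rows, so rank(CT) = 2.

2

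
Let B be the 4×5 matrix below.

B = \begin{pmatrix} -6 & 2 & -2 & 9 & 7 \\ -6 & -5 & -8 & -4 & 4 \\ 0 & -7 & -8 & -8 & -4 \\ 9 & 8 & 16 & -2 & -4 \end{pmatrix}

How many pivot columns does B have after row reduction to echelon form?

3

Row reduce to echelon form.
R2 ← R2 − R1: [0, -7, -6, -13, -3]
R4 ← R4 + (3/2)·R1: [0, 11, 13, 23/2, 13/2]
R3 ← R3 − R2: [0, 0, -2, 5, -1]
R4 ← R4 + (11/7)·R2: [0, 0, 25/7, -125/14, 25/14]
R4 ← R4 + (25/14)·R3: [0, 0, 0, 0, 0]
Echelon form has 3 nonzero rows, so rank(B) = 3.
Each nonzero row contributes one pivot column: 3 pivot columns.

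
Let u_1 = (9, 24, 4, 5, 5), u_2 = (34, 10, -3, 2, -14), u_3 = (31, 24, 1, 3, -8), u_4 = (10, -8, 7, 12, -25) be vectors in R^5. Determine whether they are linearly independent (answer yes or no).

Form the matrix with these vectors as rows and row reduce.
R2 ← R2 − (34/9)·R1: [0, -242/3, -163/9, -152/9, -296/9]
R3 ← R3 − (31/9)·R1: [0, -176/3, -115/9, -128/9, -227/9]
R4 ← R4 − (10/9)·R1: [0, -104/3, 23/9, 58/9, -275/9]
R3 ← R3 − (8/11)·R2: [0, 0, 13/33, -64/33, -43/33]
R4 ← R4 − (52/121)·R2: [0, 0, 1251/121, 1658/121, -1987/121]
R4 ← R4 − (3753/143)·R3: [0, 0, 0, 9238/143, 2542/143]
4 nonzero rows, so the 4 vectors span a space of dimension 4.
Since 4 = 4, the vectors are linearly independent.

yes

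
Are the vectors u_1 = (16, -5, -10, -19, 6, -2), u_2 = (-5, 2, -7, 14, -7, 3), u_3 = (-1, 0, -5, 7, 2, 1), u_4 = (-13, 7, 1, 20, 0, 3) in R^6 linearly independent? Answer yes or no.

yes

Form the matrix with these vectors as rows and row reduce.
R2 ← R2 + (5/16)·R1: [0, 7/16, -81/8, 129/16, -41/8, 19/8]
R3 ← R3 + (1/16)·R1: [0, -5/16, -45/8, 93/16, 19/8, 7/8]
R4 ← R4 + (13/16)·R1: [0, 47/16, -57/8, 73/16, 39/8, 11/8]
R3 ← R3 + (5/7)·R2: [0, 0, -90/7, 81/7, -9/7, 18/7]
R4 ← R4 − (47/7)·R2: [0, 0, 426/7, -347/7, 275/7, -102/7]
R4 ← R4 + (71/15)·R3: [0, 0, 0, 26/5, 166/5, -12/5]
4 nonzero rows, so the 4 vectors span a space of dimension 4.
Since 4 = 4, the vectors are linearly independent.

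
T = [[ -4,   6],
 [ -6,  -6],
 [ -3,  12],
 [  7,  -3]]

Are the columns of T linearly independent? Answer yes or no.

Row reduce T to echelon form.
R2 ← R2 − (3/2)·R1: [0, -15]
R3 ← R3 − (3/4)·R1: [0, 15/2]
R4 ← R4 + (7/4)·R1: [0, 15/2]
R3 ← R3 + (1/2)·R2: [0, 0]
R4 ← R4 + (1/2)·R2: [0, 0]
2 pivots among 2 columns.
Every column is a pivot column, so the columns are linearly independent.

yes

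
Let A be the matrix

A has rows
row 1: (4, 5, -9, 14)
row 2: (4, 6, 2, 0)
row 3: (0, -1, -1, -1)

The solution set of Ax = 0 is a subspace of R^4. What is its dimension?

Row reduce to echelon form.
R2 ← R2 − R1: [0, 1, 11, -14]
R3 ← R3 + R2: [0, 0, 10, -15]
3 nonzero rows, so rank(A) = 3.
A has 4 columns; by rank–nullity, nullity = 4 − 3 = 1.

1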